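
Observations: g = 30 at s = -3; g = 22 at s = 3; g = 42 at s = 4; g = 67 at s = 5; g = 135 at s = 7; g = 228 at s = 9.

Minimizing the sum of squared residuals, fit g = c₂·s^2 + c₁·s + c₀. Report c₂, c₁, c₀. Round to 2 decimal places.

c₂ = 2.97, c₁ = -1.31, c₀ = -0.60

Normal-equation sums: Σs^2·s^2 = 10005, Σs^2·s = 1261, Σs^2 = 189, Σs·s = 189, Σs = 25, Σ1 = 6.
Moment sums: Σs^2·g = 27898, Σs·g = 3476, Σg = 524.
So XᵀX·[c₂, c₁, c₀]ᵀ = Xᵀg: [[10005, 1261, 189]; [1261, 189, 25]; [189, 25, 6]]·[c₂, c₁, c₀]ᵀ = [27898, 3476, 524]ᵀ.
Inverting the 3×3 Gram matrix, [c₂, c₁, c₀]ᵀ = [1063031/358500, -156873/119500, -53891/89625]ᵀ.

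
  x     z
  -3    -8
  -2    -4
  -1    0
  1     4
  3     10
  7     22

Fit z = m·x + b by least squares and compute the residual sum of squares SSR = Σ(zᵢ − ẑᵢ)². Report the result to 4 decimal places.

Entries of MᵀM: Σx·x = 73, Σx = 5, Σ1 = 6.
Right-hand side: Σx·z = 220, Σz = 24.
So MᵀM·[m, b]ᵀ = Mᵀz: [[73, 5]; [5, 6]]·[m, b]ᵀ = [220, 24]ᵀ.
Determinant 73·6 − 5² = 413.
m = (220·6 − 5·24)/413 = 1200/413; b = (73·24 − 5·220)/413 = 652/413.
Residuals: -356/413, 96/413, 548/413, -200/413, -122/413, 34/413; SSR = 1192/413.

SSR = 2.8862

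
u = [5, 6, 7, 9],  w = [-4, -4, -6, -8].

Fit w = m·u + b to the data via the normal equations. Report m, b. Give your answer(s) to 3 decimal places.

m = -1.086, b = 1.829

The normal equations are: 191·m + 27·b = -158;  27·m + 4·b = -22.
(Σu·u = 191, Σu = 27, Σ1 = 4, Σu·w = -158, Σw = -22.)
det = 191·4 − 27² = 35.
m = ((-158)·4 − 27·(-22))/35 = -38/35; b = (191·(-22) − 27·(-158))/35 = 64/35.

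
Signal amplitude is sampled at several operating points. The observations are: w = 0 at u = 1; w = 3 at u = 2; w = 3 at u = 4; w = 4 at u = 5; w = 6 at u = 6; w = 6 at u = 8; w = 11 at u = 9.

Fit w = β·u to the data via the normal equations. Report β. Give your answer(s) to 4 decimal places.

β = 0.9736

Compute the Gram sums: Σu·u = 227.
Right-hand side: Σu·w = 221.
Normal equations: [[227]]·[β]ᵀ = [221]ᵀ.
Hence β = 221 / 227 ≈ 0.973568.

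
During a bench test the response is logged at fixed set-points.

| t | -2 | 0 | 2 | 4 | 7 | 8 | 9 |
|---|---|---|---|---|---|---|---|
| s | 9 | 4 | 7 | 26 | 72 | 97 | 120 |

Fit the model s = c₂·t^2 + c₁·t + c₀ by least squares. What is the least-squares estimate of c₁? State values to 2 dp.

Setting ∂/∂c₂ … = 0 gives: 13346·c₂ + 1648·c₁ + 218·c₀ = 19936;  1648·c₂ + 218·c₁ + 28·c₀ = 2460;  218·c₂ + 28·c₁ + 7·c₀ = 335.
(Σt^2·t^2 = 13346, Σt^2·t = 1648, Σt^2 = 218, Σt·t = 218, Σt = 28, Σ1 = 7, Σt^2·s = 19936, Σt·s = 2460, Σs = 335.)
Row-reducing yields c₂ = 241873/162489, c₁ = -53828/162489, c₀ = 152985/54163.

c₁ = -0.33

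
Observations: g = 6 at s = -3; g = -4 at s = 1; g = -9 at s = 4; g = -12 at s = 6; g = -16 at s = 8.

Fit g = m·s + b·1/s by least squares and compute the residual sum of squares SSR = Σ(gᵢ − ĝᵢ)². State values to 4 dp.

From the data, Σs·s = 126, Σs·1/s = 5, Σ1/s·1/s = 701/576.
For Xᵀg: Σs·g = -258, Σ1/s·g = -49/4.
Normal equations: [[126, 5]; [5, 701/576]]·[m, b]ᵀ = [-258, -49/4]ᵀ.
Determinant 126·(701/576) − 5² = 4107/32.
m = ((-258)·(701/576) − 5·(-49/4))/(4107/32) = -24263/12321; b = (126·(-49/4) − 5·(-258))/(4107/32) = -2704/1369.
Residuals: -775/1369, -685/12321, -7753/12321, 198/1369, 10/12321; SSR = 3041/4107.

SSR = 0.7404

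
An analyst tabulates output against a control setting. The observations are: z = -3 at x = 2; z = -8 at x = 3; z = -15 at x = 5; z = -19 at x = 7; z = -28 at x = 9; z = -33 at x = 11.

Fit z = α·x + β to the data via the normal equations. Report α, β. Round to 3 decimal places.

α = -3.277, β = 2.540

Normal-equation sums: Σx·x = 289, Σx = 37, Σ1 = 6.
And Σx·z = -853, Σz = -106.
So MᵀM·[α, β]ᵀ = Mᵀz: [[289, 37]; [37, 6]]·[α, β]ᵀ = [-853, -106]ᵀ.
Δ = 289·6 − 37² = 365.
α = ((-853)·6 − 37·(-106))/365 = -1196/365; β = (289·(-106) − 37·(-853))/365 = 927/365.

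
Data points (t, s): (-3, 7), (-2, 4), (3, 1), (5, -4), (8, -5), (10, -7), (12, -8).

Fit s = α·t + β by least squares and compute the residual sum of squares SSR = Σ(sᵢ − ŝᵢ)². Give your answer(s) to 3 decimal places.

SSR = 7.920

The normal system MᵀM·[α, β]ᵀ = Mᵀs is [[355, 33]; [33, 7]]·[α, β]ᵀ = [-252, -12]ᵀ.
Eliminating β: 7·(row 1) − 33·(row 2) gives 1396·α = 7·(-252) − 33·(-12) = -1368, so α = -342/349.
Then β = ((-12) − 33·(-342/349))/7 = 1014/349.
Residuals: 403/349, -302/349, 361/349, -700/349, -23/349, -37/349, 298/349; SSR = 2764/349.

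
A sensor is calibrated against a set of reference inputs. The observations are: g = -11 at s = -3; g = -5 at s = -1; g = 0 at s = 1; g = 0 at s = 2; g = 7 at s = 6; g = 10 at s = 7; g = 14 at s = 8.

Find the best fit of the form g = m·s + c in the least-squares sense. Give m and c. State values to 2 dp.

m = 2.05, c = -3.72

With design matrix A, AᵀA = [[164, 20]; [20, 7]] and Aᵀg = [262, 15]ᵀ.
Eliminating c: 7·(row 1) − 20·(row 2) gives 748·m = 7·262 − 20·15 = 1534, so m = 767/374.
Then c = (15 − 20·(767/374))/7 = -695/187.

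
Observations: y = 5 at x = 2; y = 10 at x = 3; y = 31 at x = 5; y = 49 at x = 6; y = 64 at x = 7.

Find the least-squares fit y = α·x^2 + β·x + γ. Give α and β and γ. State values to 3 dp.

α = 1.477, β = -1.205, γ = 1.000

Entries of AᵀA: Σx^2·x^2 = 4419, Σx^2·x = 719, Σx^2 = 123, Σx·x = 123, Σx = 23, Σ1 = 5.
Moment sums: Σx^2·y = 5785, Σx·y = 937, Σy = 159.
Normal equations: [[4419, 719, 123]; [719, 123, 23]; [123, 23, 5]]·[α, β, γ]ᵀ = [5785, 937, 159]ᵀ.
Row-reducing yields α = 65/44, β = -53/44, γ = 1.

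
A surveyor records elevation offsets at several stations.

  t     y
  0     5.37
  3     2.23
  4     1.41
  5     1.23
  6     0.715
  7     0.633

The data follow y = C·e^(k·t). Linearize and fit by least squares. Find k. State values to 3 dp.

k = -0.316

With ln yᵢ as the transformed response and tᵢ as the regressor:
Sums: Σt = 25.0000, Σ(t)² = 135.0000, Σln y = 2.2407, Σt·ln y = -0.3984.
Normal system: [[135.0000, 25.0000]; [25.0000, 6]]·[k, ln C]ᵀ = [-0.3984, 2.2407]ᵀ.
Slope k = (n·Σt·ln y − Σt·Σln y)/(n·Σ(t)² − (Σt)²) = (6·-0.3984 − 25.0000·2.2407)/185.0000 = -0.31571; ln C = (Σln y − k·Σt)/n = 1.68893.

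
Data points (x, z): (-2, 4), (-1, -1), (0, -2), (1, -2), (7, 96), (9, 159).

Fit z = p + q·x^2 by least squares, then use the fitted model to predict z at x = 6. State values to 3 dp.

ẑ = 69.099

Compute the Gram sums: Σ1 = 6, Σx^2 = 136, Σx^2·x^2 = 8980.
Right-hand side: Σz = 254, Σx^2·z = 17596.
Determinant 6·8980 − 136² = 35384.
p = (254·8980 − 136·17596)/35384 = -14017/4423; q = (6·17596 − 136·254)/35384 = 8879/4423.
At x = 6: ẑ = (-14017/4423)·(1) + (8879/4423)·(36) = 305627/4423.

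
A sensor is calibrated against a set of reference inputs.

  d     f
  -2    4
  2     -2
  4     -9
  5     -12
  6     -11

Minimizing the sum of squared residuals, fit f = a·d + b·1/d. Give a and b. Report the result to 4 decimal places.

With design matrix A, AᵀA = [[85, 5]; [5, 2269/3600]] and Aᵀf = [-174, -569/60]ᵀ.
Δ = 85·(2269/3600) − 5² = 20573/720.
a = ((-174)·(2269/3600) − 5·(-569/60))/(20573/720) = -224106/102865; b = (85·(-569/60) − 5·(-174))/(20573/720) = 46020/20573.

a = -2.1786, b = 2.2369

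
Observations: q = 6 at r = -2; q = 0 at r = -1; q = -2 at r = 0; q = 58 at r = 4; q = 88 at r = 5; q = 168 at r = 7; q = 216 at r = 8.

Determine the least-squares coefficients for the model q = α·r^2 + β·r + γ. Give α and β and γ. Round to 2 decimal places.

α = 3.10, β = 2.42, γ = -1.39

From the data, Σr^2·r^2 = 7395, Σr^2·r = 1035, Σr^2 = 159, Σr·r = 159, Σr = 21, Σ1 = 7.
And Σr^2·q = 25208, Σr·q = 3564, Σq = 534.
XᵀX·[α, β, γ]ᵀ = Xᵀq becomes [[7395, 1035, 159]; [1035, 159, 21]; [159, 21, 7]]·[α, β, γ]ᵀ = [25208, 3564, 534]ᵀ.
Inverting the 3×3 Gram matrix, [α, β, γ]ᵀ = [93769/30243, 24353/10081, -13988/10081]ᵀ.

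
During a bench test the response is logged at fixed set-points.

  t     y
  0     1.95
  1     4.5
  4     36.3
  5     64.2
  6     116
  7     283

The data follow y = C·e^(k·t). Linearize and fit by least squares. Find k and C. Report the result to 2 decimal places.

Linearized form: ln y = k·t + ln C. From the 6 transformed points,
Σt = 23.0000, Σ(t)² = 127.0000, Σln y = 20.3248, Σt·ln y = 104.7210.
Equations: 127.0000·k + 23.0000·ln C = 104.7210;  23.0000·k + 6·ln C = 20.3248.
Solving (det = 233.0000): k = 0.69037, ln C = 0.74104, so C = exp(0.74104) = 2.09811.

k = 0.69, C = 2.10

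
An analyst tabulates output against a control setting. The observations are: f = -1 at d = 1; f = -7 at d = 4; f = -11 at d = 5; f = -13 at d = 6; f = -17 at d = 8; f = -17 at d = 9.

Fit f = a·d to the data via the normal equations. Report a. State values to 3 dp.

Forming AᵀA = [[223]] and Aᵀf = [-451]ᵀ gives AᵀA·[a]ᵀ = Aᵀf.
a = (-451)/223 = -2.02242.

a = -2.022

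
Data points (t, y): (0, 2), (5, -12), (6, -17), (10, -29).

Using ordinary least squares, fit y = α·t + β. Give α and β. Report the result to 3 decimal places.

Entries of XᵀX: Σt·t = 161, Σt = 21, Σ1 = 4.
For Xᵀy: Σt·y = -452, Σy = -56.
det = 161·4 − 21² = 203.
α = ((-452)·4 − 21·(-56))/203 = -632/203; β = (161·(-56) − 21·(-452))/203 = 68/29.

α = -3.113, β = 2.345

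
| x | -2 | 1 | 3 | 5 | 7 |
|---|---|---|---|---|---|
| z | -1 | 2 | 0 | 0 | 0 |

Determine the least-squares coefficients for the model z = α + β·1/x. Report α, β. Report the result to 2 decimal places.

MᵀM·[α, β]ᵀ = Mᵀz reads: 5·α + (247/210)·β = 1;  (247/210)·α + (62689/44100)·β = 5/2.
Eliminating β: (62689/44100)·(row 1) − (247/210)·(row 2) gives (63109/11025)·α = (62689/44100)·1 − (247/210)·(5/2) = -33493/22050, so α = -33493/126218.
Then β = ((5/2) − (247/210)·(-33493/126218))/(62689/44100) = 124845/63109.

α = -0.27, β = 1.98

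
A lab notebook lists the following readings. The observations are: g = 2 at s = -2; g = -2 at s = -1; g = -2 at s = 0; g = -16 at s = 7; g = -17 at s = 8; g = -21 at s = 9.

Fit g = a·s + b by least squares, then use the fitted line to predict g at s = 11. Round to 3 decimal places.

Normal-equation sums: Σs·s = 199, Σs = 21, Σ1 = 6.
Moment sums: Σs·g = -439, Σg = -56.
Δ = 199·6 − 21² = 753.
a = ((-439)·6 − 21·(-56))/753 = -486/251; b = (199·(-56) − 21·(-439))/753 = -1925/753.
At s = 11: ĝ = (-486/251)·(11) + (-1925/753)·(1) = -17963/753.

ĝ = -23.855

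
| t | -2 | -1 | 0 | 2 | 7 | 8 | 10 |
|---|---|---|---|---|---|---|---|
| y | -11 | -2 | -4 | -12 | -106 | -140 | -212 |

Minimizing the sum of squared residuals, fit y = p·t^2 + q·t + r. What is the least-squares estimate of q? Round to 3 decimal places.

q = -0.621

Forming MᵀM = [[16530, 1854, 222]; [1854, 222, 24]; [222, 24, 7]] and Mᵀy = [-35448, -3982, -487]ᵀ gives MᵀM·[p, q, r]ᵀ = Mᵀy.
Inverting the 3×3 Gram matrix, [p, q, r]ᵀ = [-26029/12782, -23827/38346, -2610/913]ᵀ.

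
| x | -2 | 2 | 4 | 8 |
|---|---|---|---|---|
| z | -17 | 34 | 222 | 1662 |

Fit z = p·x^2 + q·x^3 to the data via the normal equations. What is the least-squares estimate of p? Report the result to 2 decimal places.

p = 1.87

Sums needed: Σx^2·x^2 = 4384, Σx^2·x^3 = 33792, Σx^3·x^3 = 266368.
And Σx^2·z = 109988, Σx^3·z = 865560.
Normal equations: [[4384, 33792]; [33792, 266368]]·[p, q]ᵀ = [109988, 865560]ᵀ.
Δ = 4384·266368 − 33792² = 25858048.
p = (109988·266368 − 33792·865560)/25858048 = 94297/50504; q = (4384·865560 − 33792·109988)/25858048 = 304299/101008.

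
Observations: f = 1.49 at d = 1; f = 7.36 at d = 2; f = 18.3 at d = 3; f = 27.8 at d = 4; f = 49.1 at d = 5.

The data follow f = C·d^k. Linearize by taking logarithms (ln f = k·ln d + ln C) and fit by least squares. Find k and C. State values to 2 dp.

With ln fᵢ as the transformed response and ln dᵢ as the regressor:
Σln d = 4.7875, Σ(ln d)² = 6.1995, Σln f = 12.5206, Σln d·ln f = 15.4535.
Normal system: [[6.1995, 4.7875]; [4.7875, 5]]·[k, ln C]ᵀ = [15.4535, 12.5206]ᵀ.
Solving (det = 8.0774): k = 2.14489, ln C = 0.45040, so C = exp(0.45040) = 1.56894.

k = 2.14, C = 1.57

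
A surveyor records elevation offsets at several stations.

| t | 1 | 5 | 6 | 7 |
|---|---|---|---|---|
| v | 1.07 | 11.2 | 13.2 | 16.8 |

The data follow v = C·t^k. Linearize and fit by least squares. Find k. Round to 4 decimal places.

k = 1.4187

With ln vᵢ as the transformed response and ln tᵢ as the regressor:
Σln t = 5.3471, Σ(ln t)² = 9.5873, Σln v = 7.8852, Σln t·ln v = 14.0015.
Equations: 9.5873·k + 5.3471·ln C = 14.0015;  5.3471·k + 4·ln C = 7.8852.
Δ = 9.5873·4 − (5.3471)² = 9.7575; k = (14.0015·4 − 5.3471·7.8852)/9.7575 = 1.41874, ln C = (9.5873·7.8852 − 5.3471·14.0015)/9.7575 = 0.07475.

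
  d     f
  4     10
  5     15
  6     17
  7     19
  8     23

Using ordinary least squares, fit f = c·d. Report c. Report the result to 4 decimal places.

c = 2.8105

Normal-equation sums: Σd·d = 190.
Right-hand side: Σd·f = 534.
Hence c = 534 / 190 ≈ 2.81053.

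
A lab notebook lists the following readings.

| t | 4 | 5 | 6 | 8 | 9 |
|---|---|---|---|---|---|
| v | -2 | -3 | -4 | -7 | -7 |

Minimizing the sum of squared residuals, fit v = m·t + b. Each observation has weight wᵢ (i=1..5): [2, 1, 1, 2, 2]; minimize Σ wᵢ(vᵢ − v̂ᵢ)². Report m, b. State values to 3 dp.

From the data, Σwᵢ·t·t = 383, Σwᵢ·t = 53, Σwᵢ·1 = 8.
Moment sums: Σwᵢ·t·v = -293, Σwᵢ·v = -39.
det = 383·8 − 53² = 255.
m = ((-293)·8 − 53·(-39))/255 = -277/255; b = (383·(-39) − 53·(-293))/255 = 592/255.

m = -1.086, b = 2.322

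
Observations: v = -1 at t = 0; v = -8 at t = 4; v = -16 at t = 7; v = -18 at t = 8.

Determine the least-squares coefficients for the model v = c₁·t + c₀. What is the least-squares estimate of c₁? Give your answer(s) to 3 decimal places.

c₁ = -2.161

The normal equations are: 129·c₁ + 19·c₀ = -288;  19·c₁ + 4·c₀ = -43.
(Σt·t = 129, Σt = 19, Σ1 = 4, Σt·v = -288, Σv = -43.)
det = 129·4 − 19² = 155.
c₁ = ((-288)·4 − 19·(-43))/155 = -67/31; c₀ = (129·(-43) − 19·(-288))/155 = -15/31.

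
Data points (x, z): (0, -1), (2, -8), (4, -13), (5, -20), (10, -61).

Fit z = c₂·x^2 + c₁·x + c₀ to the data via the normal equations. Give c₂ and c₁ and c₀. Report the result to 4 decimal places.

Compute the Gram sums: Σx^2·x^2 = 10897, Σx^2·x = 1197, Σx^2 = 145, Σx·x = 145, Σx = 21, Σ1 = 5.
And Σx^2·z = -6840, Σx·z = -778, Σz = -103.
Inverting the 3×3 Gram matrix, [c₂, c₁, c₀]ᵀ = [-9847/21476, -2047/1534, -36479/21476]ᵀ.

c₂ = -0.4585, c₁ = -1.3344, c₀ = -1.6986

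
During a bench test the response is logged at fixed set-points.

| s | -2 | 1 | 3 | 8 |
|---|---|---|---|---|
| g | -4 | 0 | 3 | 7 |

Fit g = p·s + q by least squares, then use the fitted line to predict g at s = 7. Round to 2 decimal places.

ĝ = 6.42

XᵀX·[p, q]ᵀ = Xᵀg reads: 78·p + 10·q = 73;  10·p + 4·q = 6.
(Σs·s = 78, Σs = 10, Σ1 = 4, Σs·g = 73, Σg = 6.)
Eliminating q: 4·(row 1) − 10·(row 2) gives 212·p = 4·73 − 10·6 = 232, so p = 58/53.
Then q = (6 − 10·(58/53))/4 = -131/106.
At s = 7: ĝ = (58/53)·(7) + (-131/106)·(1) = 681/106.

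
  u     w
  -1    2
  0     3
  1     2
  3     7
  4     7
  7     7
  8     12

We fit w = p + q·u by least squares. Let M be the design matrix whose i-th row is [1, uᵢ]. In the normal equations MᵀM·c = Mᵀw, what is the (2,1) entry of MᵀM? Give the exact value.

Row 2 ↔ basis u, column 1 ↔ basis 1, so (MᵀM)_{2,1} = Σᵢ u = (-1)·(1) + (0)·(1) + (1)·(1) + (3)·(1) + (4)·(1) + (7)·(1) + (8)·(1) = 22.

22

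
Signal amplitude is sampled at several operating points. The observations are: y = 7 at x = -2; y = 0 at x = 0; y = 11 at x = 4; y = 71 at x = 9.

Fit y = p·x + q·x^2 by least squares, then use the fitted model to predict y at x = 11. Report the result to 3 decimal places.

ŷ = 109.511

Entries of MᵀM: Σx·x = 101, Σx·x^2 = 785, Σx^2·x^2 = 6833.
Moment sums: Σx·y = 669, Σx^2·y = 5955.
Normal equations: [[101, 785]; [785, 6833]]·[p, q]ᵀ = [669, 5955]ᵀ.
Δ = 101·6833 − 785² = 73908.
p = (669·6833 − 785·5955)/73908 = -17233/12318; q = (101·5955 − 785·669)/73908 = 12715/12318.
At x = 11: ŷ = (-17233/12318)·(11) + (12715/12318)·(121) = 674476/6159.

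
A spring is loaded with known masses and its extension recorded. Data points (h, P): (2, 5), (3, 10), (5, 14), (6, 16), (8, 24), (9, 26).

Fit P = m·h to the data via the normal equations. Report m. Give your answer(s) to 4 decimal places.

m = 2.8858

Sums needed: Σh·h = 219.
For MᵀP: Σh·P = 632.
MᵀM·[m]ᵀ = MᵀP becomes [[219]]·[m]ᵀ = [632]ᵀ.
Hence m = 632 / 219 ≈ 2.88584.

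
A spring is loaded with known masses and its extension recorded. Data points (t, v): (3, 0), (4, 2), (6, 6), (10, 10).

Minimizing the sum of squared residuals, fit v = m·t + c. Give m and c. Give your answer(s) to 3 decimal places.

m = 1.409, c = -3.600

Normal-equation sums: Σt·t = 161, Σt = 23, Σ1 = 4.
For Xᵀv: Σt·v = 144, Σv = 18.
XᵀX·[m, c]ᵀ = Xᵀv becomes [[161, 23]; [23, 4]]·[m, c]ᵀ = [144, 18]ᵀ.
Eliminating c: 4·(row 1) − 23·(row 2) gives 115·m = 4·144 − 23·18 = 162, so m = 162/115.
Then c = (18 − 23·(162/115))/4 = -18/5.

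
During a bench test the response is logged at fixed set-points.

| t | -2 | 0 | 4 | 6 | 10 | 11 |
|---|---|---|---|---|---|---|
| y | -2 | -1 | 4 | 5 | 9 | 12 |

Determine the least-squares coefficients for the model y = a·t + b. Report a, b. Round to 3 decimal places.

XᵀX·[a, b]ᵀ = Xᵀy reads: 277·a + 29·b = 272;  29·a + 6·b = 27.
(Σt·t = 277, Σt = 29, Σ1 = 6, Σt·y = 272, Σy = 27.)
Determinant 277·6 − 29² = 821.
a = (272·6 − 29·27)/821 = 849/821; b = (277·27 − 29·272)/821 = -409/821.

a = 1.034, b = -0.498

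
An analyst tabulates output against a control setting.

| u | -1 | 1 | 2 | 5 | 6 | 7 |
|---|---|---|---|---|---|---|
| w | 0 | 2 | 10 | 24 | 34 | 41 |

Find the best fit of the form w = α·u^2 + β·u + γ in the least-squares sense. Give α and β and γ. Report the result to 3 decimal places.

α = 0.488, β = 2.312, γ = 1.363

Compute the Gram sums: Σu^2·u^2 = 4340, Σu^2·u = 692, Σu^2 = 116, Σu·u = 116, Σu = 20, Σ1 = 6.
For Mᵀw: Σu^2·w = 3875, Σu·w = 633, Σw = 111.
Row-reducing yields α = 1873/3840, β = 8879/3840, γ = 109/80.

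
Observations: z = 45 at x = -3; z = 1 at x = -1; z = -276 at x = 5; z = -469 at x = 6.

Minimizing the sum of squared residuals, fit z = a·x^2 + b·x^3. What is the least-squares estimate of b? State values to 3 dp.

b = -2.003

From the data, Σx^2·x^2 = 2003, Σx^2·x^3 = 10657, Σx^3·x^3 = 63011.
For Mᵀz: Σx^2·z = -23378, Σx^3·z = -137020.
det = 2003·63011 − 10657² = 12639384.
a = ((-23378)·63011 − 10657·(-137020))/12639384 = -2141503/2106564; b = (2003·(-137020) − 10657·(-23378))/12639384 = -4218619/2106564.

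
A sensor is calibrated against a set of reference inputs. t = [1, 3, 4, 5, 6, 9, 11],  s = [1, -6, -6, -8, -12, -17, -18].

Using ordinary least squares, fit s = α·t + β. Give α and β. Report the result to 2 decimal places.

Compute the Gram sums: Σt·t = 289, Σt = 39, Σ1 = 7.
And Σt·s = -504, Σs = -66.
XᵀX·[α, β]ᵀ = Xᵀs becomes [[289, 39]; [39, 7]]·[α, β]ᵀ = [-504, -66]ᵀ.
Δ = 289·7 − 39² = 502.
α = ((-504)·7 − 39·(-66))/502 = -477/251; β = (289·(-66) − 39·(-504))/502 = 291/251.

α = -1.90, β = 1.16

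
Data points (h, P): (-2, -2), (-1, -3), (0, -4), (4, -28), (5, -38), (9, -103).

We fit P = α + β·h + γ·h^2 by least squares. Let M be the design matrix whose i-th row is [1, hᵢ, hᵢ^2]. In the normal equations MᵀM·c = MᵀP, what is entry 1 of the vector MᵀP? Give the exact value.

-178

Entry 1 ↔ basis 1, so (MᵀP)_{1} = Σᵢ Pᵢ = (1)·(-2) + (1)·(-3) + (1)·(-4) + (1)·(-28) + (1)·(-38) + (1)·(-103) = -178.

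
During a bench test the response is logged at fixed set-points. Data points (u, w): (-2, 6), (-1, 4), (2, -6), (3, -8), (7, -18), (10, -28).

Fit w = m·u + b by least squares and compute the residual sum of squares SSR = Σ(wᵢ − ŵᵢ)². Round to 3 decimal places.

From the data, Σu·u = 167, Σu = 19, Σ1 = 6.
For Mᵀw: Σu·w = -458, Σw = -50.
Normal equations: [[167, 19]; [19, 6]]·[m, b]ᵀ = [-458, -50]ᵀ.
Determinant 167·6 − 19² = 641.
m = ((-458)·6 − 19·(-50))/641 = -1798/641; b = (167·(-50) − 19·(-458))/641 = 352/641.
Residuals: -102/641, 414/641, -602/641, -86/641, 696/641, -320/641; SSR = 1776/641.

SSR = 2.771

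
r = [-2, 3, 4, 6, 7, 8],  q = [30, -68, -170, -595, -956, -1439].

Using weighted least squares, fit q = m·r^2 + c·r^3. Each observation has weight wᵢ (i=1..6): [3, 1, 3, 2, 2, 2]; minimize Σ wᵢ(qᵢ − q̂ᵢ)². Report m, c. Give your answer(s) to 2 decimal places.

From the data, Σwᵢ·r^2·r^2 = 16483, Σwᵢ·r^2·r^3 = 117921, Σwᵢ·r^3·r^3 = 866107.
Moment sums: Σwᵢ·r^2·q = -329132, Σwᵢ·r^3·q = -2421588.
Normal equations: [[16483, 117921]; [117921, 866107]]·[m, c]ᵀ = [-329132, -2421588]ᵀ.
Eliminating c: 866107·(row 1) − 117921·(row 2) gives 370679440·m = 866107·(-329132) − 117921·(-2421588) = 492549424, so m = 30784339/23167465.
Then c = ((-2421588) − 117921·(30784339/23167465))/866107 = -68966277/23167465.

m = 1.33, c = -2.98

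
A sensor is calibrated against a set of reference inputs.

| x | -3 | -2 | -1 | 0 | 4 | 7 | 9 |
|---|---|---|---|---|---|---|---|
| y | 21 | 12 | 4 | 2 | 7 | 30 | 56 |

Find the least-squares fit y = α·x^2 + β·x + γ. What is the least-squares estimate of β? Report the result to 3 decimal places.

β = -3.007

From the data, Σx^2·x^2 = 9316, Σx^2·x = 1100, Σx^2 = 160, Σx·x = 160, Σx = 14, Σ1 = 7.
For Aᵀy: Σx^2·y = 6359, Σx·y = 651, Σy = 132.
AᵀA·[α, β, γ]ᵀ = Aᵀy becomes [[9316, 1100, 160]; [1100, 160, 14]; [160, 14, 7]]·[α, β, γ]ᵀ = [6359, 651, 132]ᵀ.
Solving the 3×3 system (Gaussian elimination) gives α = 40619/40416, β = -121529/40416, γ = 38377/20208.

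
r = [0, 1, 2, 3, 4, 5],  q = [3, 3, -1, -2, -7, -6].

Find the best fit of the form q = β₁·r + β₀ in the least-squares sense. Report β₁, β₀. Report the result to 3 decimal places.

β₁ = -2.171, β₀ = 3.762

AᵀA·[β₁, β₀]ᵀ = Aᵀq reads: 55·β₁ + 15·β₀ = -63;  15·β₁ + 6·β₀ = -10.
det = 55·6 − 15² = 105.
β₁ = ((-63)·6 − 15·(-10))/105 = -76/35; β₀ = (55·(-10) − 15·(-63))/105 = 79/21.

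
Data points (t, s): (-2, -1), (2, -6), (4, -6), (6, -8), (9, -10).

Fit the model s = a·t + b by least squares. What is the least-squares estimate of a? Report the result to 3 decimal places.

Setting ∂/∂a … = 0 gives: 141·a + 19·b = -172;  19·a + 5·b = -31.
(Σt·t = 141, Σt = 19, Σ1 = 5, Σt·s = -172, Σs = -31.)
Δ = 141·5 − 19² = 344.
a = ((-172)·5 − 19·(-31))/344 = -271/344; b = (141·(-31) − 19·(-172))/344 = -1103/344.

a = -0.788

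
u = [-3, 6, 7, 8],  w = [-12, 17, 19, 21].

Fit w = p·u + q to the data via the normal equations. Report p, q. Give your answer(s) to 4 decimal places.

Forming MᵀM = [[158, 18]; [18, 4]] and Mᵀw = [439, 45]ᵀ gives MᵀM·[p, q]ᵀ = Mᵀw.
Δ = 158·4 − 18² = 308.
p = (439·4 − 18·45)/308 = 43/14; q = (158·45 − 18·439)/308 = -18/7.

p = 3.0714, q = -2.5714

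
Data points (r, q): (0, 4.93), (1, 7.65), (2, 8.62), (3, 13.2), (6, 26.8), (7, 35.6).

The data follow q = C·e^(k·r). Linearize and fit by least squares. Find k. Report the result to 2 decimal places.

Linearized form: ln q = k·r + ln C. From the 6 transformed points,
AᵀA = [[99.0000, 19.0000]; [19.0000, 6]], rhs = [58.8204, 15.2251]ᵀ  (here Σr = 19.0000, Σ(r)² = 99.0000, Σln q = 15.2251, Σr·ln q = 58.8204).
Solving (det = 233.0000): k = 0.27316, ln C = 1.67252.

k = 0.27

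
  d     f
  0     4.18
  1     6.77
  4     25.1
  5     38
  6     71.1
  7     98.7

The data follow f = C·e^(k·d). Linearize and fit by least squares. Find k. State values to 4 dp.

k = 0.4548

Linearized form: ln f = k·d + ln C. From the 6 transformed points,
AᵀA = [[127.0000, 23.0000]; [23.0000, 6]], rhs = [90.7210, 19.0594]ᵀ  (here Σd = 23.0000, Σ(d)² = 127.0000, Σln f = 19.0594, Σd·ln f = 90.7210).
Solving (det = 233.0000): k = 0.45476, ln C = 1.43333.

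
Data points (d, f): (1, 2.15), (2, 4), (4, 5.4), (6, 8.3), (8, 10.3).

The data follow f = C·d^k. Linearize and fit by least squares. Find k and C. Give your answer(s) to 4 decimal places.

With ln fᵢ as the transformed response and ln dᵢ as the regressor:
Σln d = 5.9506, Σ(ln d)² = 9.9367, Σln f = 8.2866, Σln d·ln f = 11.9401.
Equations: 9.9367·k + 5.9506·ln C = 11.9401;  5.9506·k + 5·ln C = 8.2866.
Δ = 9.9367·5 − (5.9506)² = 14.2736; k = (11.9401·5 − 5.9506·8.2866)/14.2736 = 0.72794, ln C = (9.9367·8.2866 − 5.9506·11.9401)/14.2736 = 0.79097, so C = exp(0.79097) = 2.20554.

k = 0.7279, C = 2.2055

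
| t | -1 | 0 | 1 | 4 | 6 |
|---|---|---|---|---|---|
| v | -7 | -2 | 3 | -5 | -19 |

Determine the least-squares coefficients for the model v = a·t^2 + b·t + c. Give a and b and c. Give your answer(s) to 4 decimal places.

a = -1.1942, b = 4.1589, c = -1.4204

The normal equations are: 1554·a + 280·b + 54·c = -768;  280·a + 54·b + 10·c = -124;  54·a + 10·b + 5·c = -30.
(Σt^2·t^2 = 1554, Σt^2·t = 280, Σt^2 = 54, Σt·t = 54, Σt = 10, Σ1 = 5, Σt^2·v = -768, Σt·v = -124, Σv = -30.)
Inverting the 3×3 Gram matrix, [a, b, c]ᵀ = [-5110/4279, 17796/4279, -6078/4279]ᵀ.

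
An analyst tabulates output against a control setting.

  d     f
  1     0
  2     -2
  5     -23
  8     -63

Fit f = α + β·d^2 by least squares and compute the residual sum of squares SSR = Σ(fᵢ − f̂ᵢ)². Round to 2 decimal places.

From the data, Σ1 = 4, Σd^2 = 94, Σd^2·d^2 = 4738.
And Σf = -88, Σd^2·f = -4615.
Normal equations: [[4, 94]; [94, 4738]]·[α, β]ᵀ = [-88, -4615]ᵀ.
det = 4·4738 − 94² = 10116.
α = ((-88)·4738 − 94·(-4615))/10116 = 937/562; β = (4·(-4615) − 94·(-88))/10116 = -283/281.
Residuals: -371/562, 203/562, 287/562, -119/562; SSR = 245/281.

SSR = 0.87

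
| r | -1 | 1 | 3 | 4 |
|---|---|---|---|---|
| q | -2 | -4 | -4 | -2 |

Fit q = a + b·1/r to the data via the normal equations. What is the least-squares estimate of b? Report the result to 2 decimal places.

Sums needed: Σ1 = 4, Σ1/r = 7/12, Σ1/r·1/r = 313/144.
Right-hand side: Σq = -12, Σ1/r·q = -23/6.
MᵀM·[a, b]ᵀ = Mᵀq becomes [[4, 7/12]; [7/12, 313/144]]·[a, b]ᵀ = [-12, -23/6]ᵀ.
Eliminating b: (313/144)·(row 1) − (7/12)·(row 2) gives (401/48)·a = (313/144)·(-12) − (7/12)·(-23/6) = -1717/72, so a = -3434/1203.
Then b = ((-23/6) − (7/12)·(-3434/1203))/(313/144) = -400/401.

b = -1.00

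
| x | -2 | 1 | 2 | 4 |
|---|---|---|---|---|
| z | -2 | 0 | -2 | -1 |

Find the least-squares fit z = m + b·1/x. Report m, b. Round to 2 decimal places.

From the data, Σ1 = 4, Σ1/x = 5/4, Σ1/x·1/x = 25/16.
And Σz = -5, Σ1/x·z = -1/4.
Determinant 4·(25/16) − (5/4)² = 75/16.
m = ((-5)·(25/16) − (5/4)·(-1/4))/(75/16) = -8/5; b = (4·(-1/4) − (5/4)·(-5))/(75/16) = 28/25.

m = -1.60, b = 1.12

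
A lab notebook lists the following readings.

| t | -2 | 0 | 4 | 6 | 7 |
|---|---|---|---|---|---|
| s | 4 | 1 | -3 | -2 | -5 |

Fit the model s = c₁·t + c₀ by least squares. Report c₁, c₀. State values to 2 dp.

c₁ = -0.87, c₀ = 1.60

Sums needed: Σt·t = 105, Σt = 15, Σ1 = 5.
Right-hand side: Σt·s = -67, Σs = -5.
MᵀM·[c₁, c₀]ᵀ = Mᵀs becomes [[105, 15]; [15, 5]]·[c₁, c₀]ᵀ = [-67, -5]ᵀ.
Determinant 105·5 − 15² = 300.
c₁ = ((-67)·5 − 15·(-5))/300 = -13/15; c₀ = (105·(-5) − 15·(-67))/300 = 8/5.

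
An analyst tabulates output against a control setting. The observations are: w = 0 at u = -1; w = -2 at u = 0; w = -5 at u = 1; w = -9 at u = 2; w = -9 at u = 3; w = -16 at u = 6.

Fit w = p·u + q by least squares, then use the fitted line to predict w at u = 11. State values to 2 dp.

From the data, Σu·u = 51, Σu = 11, Σ1 = 6.
And Σu·w = -146, Σw = -41.
MᵀM·[p, q]ᵀ = Mᵀw becomes [[51, 11]; [11, 6]]·[p, q]ᵀ = [-146, -41]ᵀ.
Δ = 51·6 − 11² = 185.
p = ((-146)·6 − 11·(-41))/185 = -85/37; q = (51·(-41) − 11·(-146))/185 = -97/37.
At u = 11: ŵ = (-85/37)·(11) + (-97/37)·(1) = -1032/37.

ŵ = -27.89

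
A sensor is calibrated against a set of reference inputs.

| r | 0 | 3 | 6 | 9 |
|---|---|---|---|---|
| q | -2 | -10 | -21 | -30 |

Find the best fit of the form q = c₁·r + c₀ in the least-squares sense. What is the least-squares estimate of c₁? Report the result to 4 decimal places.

Forming XᵀX = [[126, 18]; [18, 4]] and Xᵀq = [-426, -63]ᵀ gives XᵀX·[c₁, c₀]ᵀ = Xᵀq.
Δ = 126·4 − 18² = 180.
c₁ = ((-426)·4 − 18·(-63))/180 = -19/6; c₀ = (126·(-63) − 18·(-426))/180 = -3/2.

c₁ = -3.1667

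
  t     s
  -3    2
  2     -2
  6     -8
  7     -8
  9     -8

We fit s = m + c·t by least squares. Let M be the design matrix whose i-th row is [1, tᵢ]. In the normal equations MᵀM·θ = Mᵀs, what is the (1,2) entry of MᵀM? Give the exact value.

Row 1 ↔ basis 1, column 2 ↔ basis t, so (MᵀM)_{1,2} = Σᵢ t = (1)·(-3) + (1)·(2) + (1)·(6) + (1)·(7) + (1)·(9) = 21.

21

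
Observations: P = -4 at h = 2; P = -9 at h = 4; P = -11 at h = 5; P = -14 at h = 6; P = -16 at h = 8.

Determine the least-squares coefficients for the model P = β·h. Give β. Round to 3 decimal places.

Sums needed: Σh·h = 145.
Right-hand side: Σh·P = -311.
MᵀM·[β]ᵀ = MᵀP becomes [[145]]·[β]ᵀ = [-311]ᵀ.
β = (-311)/145 = -2.14483.

β = -2.145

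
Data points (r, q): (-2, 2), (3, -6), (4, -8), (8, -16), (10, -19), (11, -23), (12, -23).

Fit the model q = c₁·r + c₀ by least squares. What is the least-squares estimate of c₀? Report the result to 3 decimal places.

Sums needed: Σr·r = 458, Σr = 46, Σ1 = 7.
For Aᵀq: Σr·q = -901, Σq = -93.
AᵀA·[c₁, c₀]ᵀ = Aᵀq becomes [[458, 46]; [46, 7]]·[c₁, c₀]ᵀ = [-901, -93]ᵀ.
det = 458·7 − 46² = 1090.
c₁ = ((-901)·7 − 46·(-93))/1090 = -2029/1090; c₀ = (458·(-93) − 46·(-901))/1090 = -574/545.

c₀ = -1.053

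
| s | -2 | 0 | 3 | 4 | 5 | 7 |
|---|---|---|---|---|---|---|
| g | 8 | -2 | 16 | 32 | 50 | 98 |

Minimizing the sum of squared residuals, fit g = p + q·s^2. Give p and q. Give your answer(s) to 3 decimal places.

p = -1.207, q = 2.031

Forming XᵀX = [[6, 103]; [103, 3379]] and Xᵀg = [202, 6740]ᵀ gives XᵀX·[p, q]ᵀ = Xᵀg.
det = 6·3379 − 103² = 9665.
p = (202·3379 − 103·6740)/9665 = -11662/9665; q = (6·6740 − 103·202)/9665 = 19634/9665.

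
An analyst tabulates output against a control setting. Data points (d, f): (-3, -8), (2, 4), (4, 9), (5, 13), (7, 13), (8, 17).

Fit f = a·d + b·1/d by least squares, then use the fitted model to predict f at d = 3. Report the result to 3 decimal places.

Setting ∂/∂a … = 0 gives: 167·a + 6·b = 360;  6·a + (352549/705600)·b = 11339/840.
det = 167·(352549/705600) − 6² = 33474083/705600.
a = (360·(352549/705600) − 6·(11339/840))/(33474083/705600) = 69769080/33474083; b = (167·(11339/840) − 6·360)/(33474083/705600) = 66538920/33474083.
At d = 3: f̂ = (69769080/33474083)·(3) + (66538920/33474083)·(1/3) = 231486880/33474083.

f̂ = 6.915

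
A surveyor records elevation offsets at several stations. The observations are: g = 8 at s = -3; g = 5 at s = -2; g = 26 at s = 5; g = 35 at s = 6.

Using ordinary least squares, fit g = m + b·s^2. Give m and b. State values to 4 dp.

The normal equations are: 4·m + 74·b = 74;  74·m + 2018·b = 2002.
(Σ1 = 4, Σs^2 = 74, Σs^2·s^2 = 2018, Σg = 74, Σs^2·g = 2002.)
Determinant 4·2018 − 74² = 2596.
m = (74·2018 − 74·2002)/2596 = 296/649; b = (4·2002 − 74·74)/2596 = 633/649.

m = 0.4561, b = 0.9753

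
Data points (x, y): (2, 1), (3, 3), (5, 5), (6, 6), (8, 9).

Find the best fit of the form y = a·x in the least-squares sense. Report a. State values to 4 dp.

a = 1.0435

MᵀM·[a]ᵀ = Mᵀy reads: 138·a = 144.
(Σx·x = 138, Σx·y = 144.)
Hence a = 144 / 138 ≈ 1.04348.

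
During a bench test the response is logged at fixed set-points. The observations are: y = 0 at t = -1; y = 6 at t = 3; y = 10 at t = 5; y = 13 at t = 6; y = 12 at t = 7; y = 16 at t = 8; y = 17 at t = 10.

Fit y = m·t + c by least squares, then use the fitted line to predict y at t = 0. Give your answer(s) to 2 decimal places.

Entries of XᵀX: Σt·t = 284, Σt = 38, Σ1 = 7.
And Σt·y = 528, Σy = 74.
So XᵀX·[m, c]ᵀ = Xᵀy: [[284, 38]; [38, 7]]·[m, c]ᵀ = [528, 74]ᵀ.
Determinant 284·7 − 38² = 544.
m = (528·7 − 38·74)/544 = 13/8; c = (284·74 − 38·528)/544 = 7/4.
At t = 0: ŷ = (13/8)·(0) + (7/4)·(1) = 7/4.

ŷ = 1.75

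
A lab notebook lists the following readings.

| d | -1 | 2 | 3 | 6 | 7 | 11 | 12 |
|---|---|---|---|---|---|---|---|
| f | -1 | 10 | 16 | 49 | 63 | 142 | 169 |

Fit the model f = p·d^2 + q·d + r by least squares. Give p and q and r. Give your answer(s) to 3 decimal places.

p = 0.985, q = 2.104, r = 0.736

Compute the Gram sums: Σd^2·d^2 = 39172, Σd^2·d = 3652, Σd^2 = 364, Σd·d = 364, Σd = 40, Σ1 = 7.
And Σd^2·f = 46552, Σd·f = 4394, Σf = 448.
Normal equations: [[39172, 3652, 364]; [3652, 364, 40]; [364, 40, 7]]·[p, q, r]ᵀ = [46552, 4394, 448]ᵀ.
Row-reducing yields p = 77723/78876, q = 23711/11268, r = 14507/19719.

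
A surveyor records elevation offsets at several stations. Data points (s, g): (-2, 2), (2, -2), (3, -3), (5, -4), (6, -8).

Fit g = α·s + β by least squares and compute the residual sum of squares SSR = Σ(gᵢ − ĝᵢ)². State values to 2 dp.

Entries of AᵀA: Σs·s = 78, Σs = 14, Σ1 = 5.
And Σs·g = -85, Σg = -15.
Normal equations: [[78, 14]; [14, 5]]·[α, β]ᵀ = [-85, -15]ᵀ.
Determinant 78·5 − 14² = 194.
α = ((-85)·5 − 14·(-15))/194 = -215/194; β = (78·(-15) − 14·(-85))/194 = 10/97.
Residuals: -31/97, 11/97, 43/194, 279/194, -141/97; SSR = 843/194.

SSR = 4.35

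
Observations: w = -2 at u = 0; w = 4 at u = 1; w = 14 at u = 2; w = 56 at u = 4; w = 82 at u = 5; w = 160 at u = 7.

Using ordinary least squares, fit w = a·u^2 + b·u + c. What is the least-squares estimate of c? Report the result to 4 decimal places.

c = -1.6727

Forming XᵀX = [[3299, 541, 95]; [541, 95, 19]; [95, 19, 6]] and Xᵀw = [10846, 1786, 314]ᵀ gives XᵀX·[a, b, c]ᵀ = Xᵀw.
Solving the 3×3 system (Gaussian elimination) gives a = 494/165, b = 344/165, c = -92/55.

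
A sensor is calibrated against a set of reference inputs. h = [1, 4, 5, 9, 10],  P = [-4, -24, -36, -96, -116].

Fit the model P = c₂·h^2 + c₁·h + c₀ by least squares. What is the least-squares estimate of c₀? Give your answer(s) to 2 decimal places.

Entries of XᵀX: Σh^2·h^2 = 17443, Σh^2·h = 1919, Σh^2 = 223, Σh·h = 223, Σh = 29, Σ1 = 5.
And Σh^2·P = -20664, Σh·P = -2304, ΣP = -276.
XᵀX·[c₂, c₁, c₀]ᵀ = XᵀP becomes [[17443, 1919, 223]; [1919, 223, 29]; [223, 29, 5]]·[c₂, c₁, c₀]ᵀ = [-20664, -2304, -276]ᵀ.
Inverting the 3×3 Gram matrix, [c₂, c₁, c₀]ᵀ = [-7458/8113, -18966/8113, -744/1159]ᵀ.

c₀ = -0.64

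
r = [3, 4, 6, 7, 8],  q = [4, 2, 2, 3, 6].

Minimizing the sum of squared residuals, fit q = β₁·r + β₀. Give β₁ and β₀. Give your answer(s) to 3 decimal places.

β₁ = 0.337, β₀ = 1.512

Setting ∂/∂β₁ … = 0 gives: 174·β₁ + 28·β₀ = 101;  28·β₁ + 5·β₀ = 17.
(Σr·r = 174, Σr = 28, Σ1 = 5, Σr·q = 101, Σq = 17.)
Eliminating β₀: 5·(row 1) − 28·(row 2) gives 86·β₁ = 5·101 − 28·17 = 29, so β₁ = 29/86.
Then β₀ = (17 − 28·(29/86))/5 = 65/43.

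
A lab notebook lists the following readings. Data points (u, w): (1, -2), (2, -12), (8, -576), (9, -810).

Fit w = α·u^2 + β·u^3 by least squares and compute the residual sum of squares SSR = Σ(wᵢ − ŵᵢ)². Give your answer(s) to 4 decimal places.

Entries of XᵀX: Σu^2·u^2 = 10674, Σu^2·u^3 = 91850, Σu^3·u^3 = 793650.
Moment sums: Σu^2·w = -102524, Σu^3·w = -885500.
Normal equations: [[10674, 91850]; [91850, 793650]]·[α, β]ᵀ = [-102524, -885500]ᵀ.
det = 10674·793650 − 91850² = 34997600.
α = ((-102524)·793650 − 91850·(-885500))/34997600 = -1; β = (10674·(-885500) − 91850·(-102524))/34997600 = -1.
Residuals: 0, 0, 0, 0; SSR = 0.

SSR = 0.0000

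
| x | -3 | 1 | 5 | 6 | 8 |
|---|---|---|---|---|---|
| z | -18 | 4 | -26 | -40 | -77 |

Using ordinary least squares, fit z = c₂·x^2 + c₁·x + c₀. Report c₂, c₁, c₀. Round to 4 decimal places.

The normal equations are: 6099·c₂ + 827·c₁ + 135·c₀ = -7176;  827·c₂ + 135·c₁ + 17·c₀ = -928;  135·c₂ + 17·c₁ + 5·c₀ = -157.
Inverting the 3×3 Gram matrix, [c₂, c₁, c₀]ᵀ = [-204177/135062, 283623/135062, 153757/67531]ᵀ.

c₂ = -1.5117, c₁ = 2.0999, c₀ = 2.2768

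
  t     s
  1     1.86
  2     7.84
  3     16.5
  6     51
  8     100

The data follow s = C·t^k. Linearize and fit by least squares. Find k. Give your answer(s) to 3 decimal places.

With ln sᵢ as the transformed response and ln tᵢ as the regressor:
Σln t = 5.6630, Σ(ln t)² = 9.2219, Σln s = 14.0202, Σln t·ln s = 21.1282.
Equations: 9.2219·k + 5.6630·ln C = 21.1282;  5.6630·k + 5·ln C = 14.0202.
Slope k = (n·Σln t·ln s − Σln t·Σln s)/(n·Σ(ln t)² − (Σln t)²) = (5·21.1282 − 5.6630·14.0202)/14.0403 = 1.86930; ln C = (Σln s − k·Σln t)/n = 0.68688.

k = 1.869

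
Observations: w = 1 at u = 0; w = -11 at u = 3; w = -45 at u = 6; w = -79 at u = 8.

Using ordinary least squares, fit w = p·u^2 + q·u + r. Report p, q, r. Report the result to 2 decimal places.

MᵀM·[p, q, r]ᵀ = Mᵀw reads: 5473·p + 755·q + 109·r = -6775;  755·p + 109·q + 17·r = -935;  109·p + 17·q + 4·r = -134.
(Σu^2·u^2 = 5473, Σu^2·u = 755, Σu^2 = 109, Σu·u = 109, Σu = 17, Σ1 = 4, Σu^2·w = -6775, Σu·w = -935, Σw = -134.)
Solving the 3×3 system (Gaussian elimination) gives p = -151/127, q = -193/381, r = 401/381.

p = -1.19, q = -0.51, r = 1.05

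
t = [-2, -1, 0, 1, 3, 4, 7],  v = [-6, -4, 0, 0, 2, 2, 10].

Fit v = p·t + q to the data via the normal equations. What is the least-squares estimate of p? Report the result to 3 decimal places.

p = 1.567

Sums needed: Σt·t = 80, Σt = 12, Σ1 = 7.
Right-hand side: Σt·v = 100, Σv = 4.
So XᵀX·[p, q]ᵀ = Xᵀv: [[80, 12]; [12, 7]]·[p, q]ᵀ = [100, 4]ᵀ.
det = 80·7 − 12² = 416.
p = (100·7 − 12·4)/416 = 163/104; q = (80·4 − 12·100)/416 = -55/26.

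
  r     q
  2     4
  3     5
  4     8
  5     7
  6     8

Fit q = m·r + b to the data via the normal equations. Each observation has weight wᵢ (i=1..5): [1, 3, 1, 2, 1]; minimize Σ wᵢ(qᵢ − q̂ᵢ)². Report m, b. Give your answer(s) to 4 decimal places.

m = 1.0194, b = 2.1748

Forming MᵀWM = [[133, 31]; [31, 8]] and MᵀWq = [203, 49]ᵀ gives MᵀWM·[m, b]ᵀ = MᵀWq.
Eliminating b: 8·(row 1) − 31·(row 2) gives 103·m = 8·203 − 31·49 = 105, so m = 105/103.
Then b = (49 − 31·(105/103))/8 = 224/103.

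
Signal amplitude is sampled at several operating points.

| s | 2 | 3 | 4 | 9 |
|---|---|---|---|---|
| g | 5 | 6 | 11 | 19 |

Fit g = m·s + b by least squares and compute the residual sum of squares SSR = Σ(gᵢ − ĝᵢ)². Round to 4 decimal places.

The normal system MᵀM·[m, b]ᵀ = Mᵀg is [[110, 18]; [18, 4]]·[m, b]ᵀ = [243, 41]ᵀ.
Δ = 110·4 − 18² = 116.
m = (243·4 − 18·41)/116 = 117/58; b = (110·41 − 18·243)/116 = 34/29.
Residuals: -6/29, -71/58, 51/29, -19/58; SSR = 275/58.

SSR = 4.7414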